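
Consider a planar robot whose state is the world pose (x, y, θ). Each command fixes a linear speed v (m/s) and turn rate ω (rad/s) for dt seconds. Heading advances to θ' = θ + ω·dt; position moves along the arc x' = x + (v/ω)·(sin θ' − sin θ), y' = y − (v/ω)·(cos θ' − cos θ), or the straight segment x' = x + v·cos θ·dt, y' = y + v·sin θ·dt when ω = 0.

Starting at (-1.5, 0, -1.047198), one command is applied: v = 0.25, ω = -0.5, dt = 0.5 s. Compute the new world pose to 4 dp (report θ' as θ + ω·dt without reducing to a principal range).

(-1.4516, -0.1149, -1.2972)

θ' = -1.0472 + -0.5·0.5 = -1.2972
R = v/ω = 0.25/-0.5 = -0.5000
x' = -1.5 + -0.5000·(sin -1.2972 − sin -1.0472) = -1.4516
y' = 0 − -0.5000·(cos -1.2972 − cos -1.0472) = -0.1149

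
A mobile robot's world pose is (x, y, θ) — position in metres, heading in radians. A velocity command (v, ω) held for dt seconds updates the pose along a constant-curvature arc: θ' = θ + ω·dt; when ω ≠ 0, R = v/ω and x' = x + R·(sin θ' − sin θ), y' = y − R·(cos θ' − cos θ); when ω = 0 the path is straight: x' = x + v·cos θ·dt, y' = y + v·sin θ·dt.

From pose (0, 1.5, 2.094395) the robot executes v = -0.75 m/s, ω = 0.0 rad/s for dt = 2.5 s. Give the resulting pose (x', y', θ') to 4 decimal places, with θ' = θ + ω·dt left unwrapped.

θ' = 2.0944 + 0.0·2.5 = 2.0944
ω = 0 → straight: x' = 0 + -0.75·cos(2.0944)·2.5 = 0.9375
y' = 1.5 + -0.75·sin(2.0944)·2.5 = -0.1238

(0.9375, -0.1238, 2.0944)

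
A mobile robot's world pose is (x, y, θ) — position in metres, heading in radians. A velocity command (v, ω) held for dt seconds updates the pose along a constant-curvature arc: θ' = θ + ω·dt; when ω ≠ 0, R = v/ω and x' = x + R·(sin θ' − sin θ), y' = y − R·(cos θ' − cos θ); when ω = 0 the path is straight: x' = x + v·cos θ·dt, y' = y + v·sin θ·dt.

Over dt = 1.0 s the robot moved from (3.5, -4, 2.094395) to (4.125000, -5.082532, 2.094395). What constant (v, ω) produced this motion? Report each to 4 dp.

v = -1.2500, ω = 0.0000

Δθ = 2.094395 − 2.094395 = 0.000000
ω = Δθ/dt = 0.000000/1.0 = 0.0000
ω = 0 → v = (Δx·cos θ + Δy·sin θ)/dt = -1.2500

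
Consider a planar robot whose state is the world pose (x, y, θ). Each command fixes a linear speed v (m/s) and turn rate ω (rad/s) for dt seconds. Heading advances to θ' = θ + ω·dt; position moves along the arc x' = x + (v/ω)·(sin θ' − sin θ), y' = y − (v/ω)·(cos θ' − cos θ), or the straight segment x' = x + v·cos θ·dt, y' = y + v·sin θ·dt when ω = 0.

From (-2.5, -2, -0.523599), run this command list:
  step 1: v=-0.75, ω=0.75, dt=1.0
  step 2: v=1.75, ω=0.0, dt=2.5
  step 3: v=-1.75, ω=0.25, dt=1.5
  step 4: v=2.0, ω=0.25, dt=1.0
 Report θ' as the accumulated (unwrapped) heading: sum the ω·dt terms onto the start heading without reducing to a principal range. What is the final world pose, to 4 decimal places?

(0.1408, -0.6341, 0.8514)

step 1: θ'=0.2264 (R=-1.0000) → pose (-3.2245, -1.8915, 0.2264)
step 2: θ'=0.2264 (straight) → pose (1.0389, -0.9095, 0.2264)
step 3: θ'=0.6014 (R=-7.0000) → pose (-1.3504, -1.9590, 0.6014)
step 4: θ'=0.8514 (R=8.0000) → pose (0.1408, -0.6341, 0.8514)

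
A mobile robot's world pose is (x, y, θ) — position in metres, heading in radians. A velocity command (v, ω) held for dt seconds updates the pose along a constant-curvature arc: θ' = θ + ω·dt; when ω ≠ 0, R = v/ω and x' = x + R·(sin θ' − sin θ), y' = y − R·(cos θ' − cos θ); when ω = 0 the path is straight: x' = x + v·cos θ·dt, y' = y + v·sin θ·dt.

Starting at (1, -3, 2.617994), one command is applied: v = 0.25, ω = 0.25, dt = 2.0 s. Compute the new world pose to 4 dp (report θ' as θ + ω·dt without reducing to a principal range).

(0.5236, -2.8663, 3.1180)

θ' = 2.6180 + 0.25·2.0 = 3.1180
R = v/ω = 0.25/0.25 = 1.0000
x' = 1 + 1.0000·(sin 3.1180 − sin 2.6180) = 0.5236
y' = -3 − 1.0000·(cos 3.1180 − cos 2.6180) = -2.8663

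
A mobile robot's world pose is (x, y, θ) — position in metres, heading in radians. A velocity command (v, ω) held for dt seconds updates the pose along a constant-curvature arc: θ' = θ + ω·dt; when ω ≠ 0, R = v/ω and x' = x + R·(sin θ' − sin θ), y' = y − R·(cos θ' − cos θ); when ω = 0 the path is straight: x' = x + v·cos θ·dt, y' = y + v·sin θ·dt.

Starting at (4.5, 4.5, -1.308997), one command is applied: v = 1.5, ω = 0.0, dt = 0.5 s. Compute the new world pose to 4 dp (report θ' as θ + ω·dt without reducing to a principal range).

(4.6941, 3.7756, -1.3090)

θ' = -1.3090 + 0.0·0.5 = -1.3090
ω = 0 → straight: x' = 4.5 + 1.5·cos(-1.3090)·0.5 = 4.6941
y' = 4.5 + 1.5·sin(-1.3090)·0.5 = 3.7756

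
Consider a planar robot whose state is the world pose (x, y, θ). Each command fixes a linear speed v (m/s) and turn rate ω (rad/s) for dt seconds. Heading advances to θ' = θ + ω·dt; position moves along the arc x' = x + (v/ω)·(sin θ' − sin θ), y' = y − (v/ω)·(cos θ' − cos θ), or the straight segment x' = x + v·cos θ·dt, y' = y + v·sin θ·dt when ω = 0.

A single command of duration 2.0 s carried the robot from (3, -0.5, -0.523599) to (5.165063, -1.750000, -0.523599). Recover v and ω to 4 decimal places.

Δθ = -0.523599 − -0.523599 = 0.000000
ω = Δθ/dt = 0.000000/2.0 = 0.0000
ω = 0 → v = (Δx·cos θ + Δy·sin θ)/dt = 1.2500

v = 1.2500, ω = 0.0000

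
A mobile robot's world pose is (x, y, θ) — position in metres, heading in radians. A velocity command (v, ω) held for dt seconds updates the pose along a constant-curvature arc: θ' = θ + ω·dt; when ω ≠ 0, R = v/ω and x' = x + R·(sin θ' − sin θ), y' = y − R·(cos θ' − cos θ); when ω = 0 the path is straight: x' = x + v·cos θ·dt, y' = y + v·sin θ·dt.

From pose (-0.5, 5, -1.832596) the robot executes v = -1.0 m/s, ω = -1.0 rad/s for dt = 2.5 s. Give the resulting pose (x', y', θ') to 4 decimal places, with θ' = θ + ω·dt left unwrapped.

(1.3947, 5.1119, -4.3326)

θ' = -1.8326 + -1.0·2.5 = -4.3326
R = v/ω = -1.0/-1.0 = 1.0000
x' = -0.5 + 1.0000·(sin -4.3326 − sin -1.8326) = 1.3947
y' = 5 − 1.0000·(cos -4.3326 − cos -1.8326) = 5.1119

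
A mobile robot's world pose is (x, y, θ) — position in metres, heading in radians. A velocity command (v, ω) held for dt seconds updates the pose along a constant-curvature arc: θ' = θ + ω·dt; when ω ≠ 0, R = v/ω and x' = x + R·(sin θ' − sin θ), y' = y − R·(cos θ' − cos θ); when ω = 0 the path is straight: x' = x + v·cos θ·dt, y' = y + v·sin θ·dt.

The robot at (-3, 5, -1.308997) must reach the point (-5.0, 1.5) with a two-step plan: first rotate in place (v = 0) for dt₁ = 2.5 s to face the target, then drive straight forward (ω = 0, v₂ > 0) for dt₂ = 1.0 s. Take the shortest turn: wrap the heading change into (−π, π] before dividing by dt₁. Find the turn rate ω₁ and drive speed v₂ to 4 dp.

ω₁ = -0.3124, v₂ = 4.0311

heading to target = atan2(1.5−5, -5−-3) = -2.0899
Δθ = wrap(-2.0899 − -1.3090) = -0.7809; ω₁ = Δθ/dt₁ = -0.3124
distance = √((-5−-3)² + (1.5−5)²) = 4.0311; v₂ = distance/dt₂ = 4.0311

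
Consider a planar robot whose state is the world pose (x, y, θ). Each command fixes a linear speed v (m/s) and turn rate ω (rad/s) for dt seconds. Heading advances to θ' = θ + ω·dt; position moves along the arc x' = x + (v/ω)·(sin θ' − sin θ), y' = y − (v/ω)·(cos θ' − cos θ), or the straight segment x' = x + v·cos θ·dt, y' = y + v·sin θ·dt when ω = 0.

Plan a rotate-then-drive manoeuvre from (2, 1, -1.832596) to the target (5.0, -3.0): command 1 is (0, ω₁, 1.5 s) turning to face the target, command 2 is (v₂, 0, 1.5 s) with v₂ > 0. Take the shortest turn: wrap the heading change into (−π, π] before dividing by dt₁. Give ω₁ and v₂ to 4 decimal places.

ω₁ = 0.6035, v₂ = 3.3333

heading to target = atan2(-3−1, 5−2) = -0.9273
Δθ = wrap(-0.9273 − -1.8326) = 0.9053; ω₁ = Δθ/dt₁ = 0.6035
distance = √((5−2)² + (-3−1)²) = 5.0000; v₂ = distance/dt₂ = 3.3333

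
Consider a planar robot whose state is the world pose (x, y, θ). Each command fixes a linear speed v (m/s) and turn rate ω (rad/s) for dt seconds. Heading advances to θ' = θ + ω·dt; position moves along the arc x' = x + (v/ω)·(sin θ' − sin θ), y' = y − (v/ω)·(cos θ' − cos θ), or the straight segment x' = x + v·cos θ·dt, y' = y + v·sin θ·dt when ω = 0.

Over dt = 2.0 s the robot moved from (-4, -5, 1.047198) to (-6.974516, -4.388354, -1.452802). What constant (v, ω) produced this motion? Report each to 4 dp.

Δθ = -1.452802 − 1.047198 = -2.500000
ω = Δθ/dt = -2.500000/2.0 = -1.2500
R = Δx/(sin θ' − sin θ) = 1.6000
v = R·ω = 1.6000·-1.2500 = -2.0000

v = -2.0000, ω = -1.2500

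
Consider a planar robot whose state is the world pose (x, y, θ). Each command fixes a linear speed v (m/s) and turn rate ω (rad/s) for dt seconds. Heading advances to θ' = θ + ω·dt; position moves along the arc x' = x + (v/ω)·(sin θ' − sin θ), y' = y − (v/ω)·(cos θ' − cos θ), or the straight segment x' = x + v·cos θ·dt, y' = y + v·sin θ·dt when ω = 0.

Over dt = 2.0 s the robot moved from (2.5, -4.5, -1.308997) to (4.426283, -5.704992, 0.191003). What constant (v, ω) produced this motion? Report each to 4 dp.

Δθ = 0.191003 − -1.308997 = 1.500000
ω = Δθ/dt = 1.500000/2.0 = 0.7500
R = Δx/(sin θ' − sin θ) = 1.6667
v = R·ω = 1.6667·0.7500 = 1.2500

v = 1.2500, ω = 0.7500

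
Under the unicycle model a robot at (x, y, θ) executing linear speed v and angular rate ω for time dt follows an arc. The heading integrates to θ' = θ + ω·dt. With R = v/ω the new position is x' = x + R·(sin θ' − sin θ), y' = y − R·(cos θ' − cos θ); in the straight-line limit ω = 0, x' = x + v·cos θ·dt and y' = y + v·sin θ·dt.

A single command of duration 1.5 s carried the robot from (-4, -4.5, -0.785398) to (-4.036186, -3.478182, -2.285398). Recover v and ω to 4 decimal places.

Δθ = -2.285398 − -0.785398 = -1.500000
ω = Δθ/dt = -1.500000/1.5 = -1.0000
R = −Δy/(cos θ' − cos θ) = 0.7500
v = R·ω = 0.7500·-1.0000 = -0.7500

v = -0.7500, ω = -1.0000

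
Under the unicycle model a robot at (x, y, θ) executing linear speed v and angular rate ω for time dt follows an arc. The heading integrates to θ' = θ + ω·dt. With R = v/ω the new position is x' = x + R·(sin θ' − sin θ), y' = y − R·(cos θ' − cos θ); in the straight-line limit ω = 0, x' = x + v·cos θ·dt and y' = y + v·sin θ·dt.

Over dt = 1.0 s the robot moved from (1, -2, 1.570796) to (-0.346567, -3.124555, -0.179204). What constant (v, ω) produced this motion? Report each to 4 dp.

Δθ = -0.179204 − 1.570796 = -1.750000
ω = Δθ/dt = -1.750000/1.0 = -1.7500
R = Δx/(sin θ' − sin θ) = 1.1429
v = R·ω = 1.1429·-1.7500 = -2.0000

v = -2.0000, ω = -1.7500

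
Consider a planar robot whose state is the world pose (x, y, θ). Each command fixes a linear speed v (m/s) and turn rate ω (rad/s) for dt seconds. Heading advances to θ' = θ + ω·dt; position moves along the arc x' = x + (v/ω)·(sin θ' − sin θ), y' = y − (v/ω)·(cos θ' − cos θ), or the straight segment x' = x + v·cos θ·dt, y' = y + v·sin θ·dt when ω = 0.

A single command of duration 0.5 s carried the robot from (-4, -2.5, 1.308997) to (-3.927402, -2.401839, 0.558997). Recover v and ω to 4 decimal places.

v = 0.2500, ω = -1.5000

Δθ = 0.558997 − 1.308997 = -0.750000
ω = Δθ/dt = -0.750000/0.5 = -1.5000
R = −Δy/(cos θ' − cos θ) = -0.1667
v = R·ω = -0.1667·-1.5000 = 0.2500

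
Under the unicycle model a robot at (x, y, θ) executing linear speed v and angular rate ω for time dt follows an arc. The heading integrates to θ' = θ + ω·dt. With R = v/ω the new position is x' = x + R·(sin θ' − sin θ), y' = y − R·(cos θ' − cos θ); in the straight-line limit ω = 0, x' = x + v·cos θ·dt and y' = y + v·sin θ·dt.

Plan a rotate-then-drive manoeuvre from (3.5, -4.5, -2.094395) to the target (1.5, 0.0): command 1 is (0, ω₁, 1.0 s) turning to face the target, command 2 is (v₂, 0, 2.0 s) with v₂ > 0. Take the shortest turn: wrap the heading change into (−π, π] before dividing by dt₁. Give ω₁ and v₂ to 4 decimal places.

heading to target = atan2(0−-4.5, 1.5−3.5) = 1.9890
Δθ = wrap(1.9890 − -2.0944) = -2.1998; ω₁ = Δθ/dt₁ = -2.1998
distance = √((1.5−3.5)² + (0−-4.5)²) = 4.9244; v₂ = distance/dt₂ = 2.4622

ω₁ = -2.1998, v₂ = 2.4622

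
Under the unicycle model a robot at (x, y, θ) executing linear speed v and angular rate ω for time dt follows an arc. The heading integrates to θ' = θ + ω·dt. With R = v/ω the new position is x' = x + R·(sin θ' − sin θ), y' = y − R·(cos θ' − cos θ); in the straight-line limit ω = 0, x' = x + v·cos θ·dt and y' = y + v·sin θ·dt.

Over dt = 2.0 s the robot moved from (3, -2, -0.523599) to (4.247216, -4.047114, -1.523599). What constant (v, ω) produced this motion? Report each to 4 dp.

Δθ = -1.523599 − -0.523599 = -1.000000
ω = Δθ/dt = -1.000000/2.0 = -0.5000
R = −Δy/(cos θ' − cos θ) = -2.5000
v = R·ω = -2.5000·-0.5000 = 1.2500

v = 1.2500, ω = -0.5000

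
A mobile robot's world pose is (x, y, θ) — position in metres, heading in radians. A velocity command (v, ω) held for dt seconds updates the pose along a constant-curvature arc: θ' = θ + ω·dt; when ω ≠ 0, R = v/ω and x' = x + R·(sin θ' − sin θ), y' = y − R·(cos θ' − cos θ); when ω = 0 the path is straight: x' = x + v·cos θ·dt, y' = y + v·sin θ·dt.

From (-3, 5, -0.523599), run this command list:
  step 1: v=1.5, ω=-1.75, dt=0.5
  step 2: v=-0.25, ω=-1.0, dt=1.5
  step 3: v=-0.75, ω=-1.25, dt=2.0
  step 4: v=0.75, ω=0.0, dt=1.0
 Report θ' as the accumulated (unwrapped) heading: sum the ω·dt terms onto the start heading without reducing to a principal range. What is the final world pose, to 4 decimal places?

step 1: θ'=-1.3986 (R=-0.8571) → pose (-2.5841, 4.4046, -1.3986)
step 2: θ'=-2.8986 (R=0.2500) → pose (-2.3980, 4.6901, -2.8986)
step 3: θ'=-5.3986 (R=0.6000) → pose (-1.7894, 3.7275, -5.3986)
step 4: θ'=-5.3986 (straight) → pose (-1.3142, 4.3078, -5.3986)

(-1.3142, 4.3078, -5.3986)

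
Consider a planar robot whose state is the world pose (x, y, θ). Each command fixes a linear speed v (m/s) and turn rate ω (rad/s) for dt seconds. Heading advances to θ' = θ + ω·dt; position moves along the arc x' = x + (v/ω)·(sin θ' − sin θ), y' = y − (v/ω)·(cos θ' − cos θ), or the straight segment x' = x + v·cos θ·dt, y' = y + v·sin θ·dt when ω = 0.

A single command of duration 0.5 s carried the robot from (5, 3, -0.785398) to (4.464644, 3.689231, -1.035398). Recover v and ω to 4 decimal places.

v = -1.7500, ω = -0.5000

Δθ = -1.035398 − -0.785398 = -0.250000
ω = Δθ/dt = -0.250000/0.5 = -0.5000
R = −Δy/(cos θ' − cos θ) = 3.5000
v = R·ω = 3.5000·-0.5000 = -1.7500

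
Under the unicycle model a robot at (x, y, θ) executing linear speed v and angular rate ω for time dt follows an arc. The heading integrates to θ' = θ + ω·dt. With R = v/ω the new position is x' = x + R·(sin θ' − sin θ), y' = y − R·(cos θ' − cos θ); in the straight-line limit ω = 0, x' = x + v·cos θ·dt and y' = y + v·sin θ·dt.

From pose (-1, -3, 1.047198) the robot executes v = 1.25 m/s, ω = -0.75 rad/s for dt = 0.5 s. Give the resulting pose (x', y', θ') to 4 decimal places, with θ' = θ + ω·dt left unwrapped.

(-0.5945, -2.5292, 0.6722)

θ' = 1.0472 + -0.75·0.5 = 0.6722
R = v/ω = 1.25/-0.75 = -1.6667
x' = -1 + -1.6667·(sin 0.6722 − sin 1.0472) = -0.5945
y' = -3 − -1.6667·(cos 0.6722 − cos 1.0472) = -2.5292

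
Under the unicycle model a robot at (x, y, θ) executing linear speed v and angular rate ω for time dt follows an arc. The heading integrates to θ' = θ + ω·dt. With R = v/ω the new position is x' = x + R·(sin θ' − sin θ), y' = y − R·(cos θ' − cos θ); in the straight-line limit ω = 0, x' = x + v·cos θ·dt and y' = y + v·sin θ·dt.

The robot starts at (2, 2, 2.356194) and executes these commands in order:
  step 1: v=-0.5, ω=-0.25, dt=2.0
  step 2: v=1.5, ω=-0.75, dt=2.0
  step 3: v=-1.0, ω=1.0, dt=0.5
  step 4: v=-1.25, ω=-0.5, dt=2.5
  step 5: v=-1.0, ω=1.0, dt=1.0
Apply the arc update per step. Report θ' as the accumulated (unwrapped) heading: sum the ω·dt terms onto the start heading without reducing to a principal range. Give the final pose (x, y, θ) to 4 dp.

(-0.4812, 2.5325, 0.6062)

step 1: θ'=1.8562 (R=2.0000) → pose (2.5049, 1.1489, 1.8562)
step 2: θ'=0.3562 (R=-2.0000) → pose (3.7266, 3.5864, 0.3562)
step 3: θ'=0.8562 (R=-1.0000) → pose (3.3199, 3.3045, 0.8562)
step 4: θ'=-0.3938 (R=2.5000) → pose (0.4723, 2.6341, -0.3938)
step 5: θ'=0.6062 (R=-1.0000) → pose (-0.4812, 2.5325, 0.6062)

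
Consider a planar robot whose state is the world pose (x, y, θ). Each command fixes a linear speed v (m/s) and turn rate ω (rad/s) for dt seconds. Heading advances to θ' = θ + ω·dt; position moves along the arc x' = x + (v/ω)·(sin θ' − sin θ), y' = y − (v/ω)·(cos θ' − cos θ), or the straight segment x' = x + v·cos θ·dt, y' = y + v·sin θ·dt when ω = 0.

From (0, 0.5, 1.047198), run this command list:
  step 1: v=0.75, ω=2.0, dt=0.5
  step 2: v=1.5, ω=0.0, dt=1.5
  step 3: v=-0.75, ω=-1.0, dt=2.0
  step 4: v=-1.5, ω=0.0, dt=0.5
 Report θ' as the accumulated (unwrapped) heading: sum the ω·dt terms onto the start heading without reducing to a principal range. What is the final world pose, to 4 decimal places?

(-2.4036, 1.7304, 0.0472)

step 1: θ'=2.0472 (R=0.3750) → pose (0.0085, 0.8595, 2.0472)
step 2: θ'=2.0472 (straight) → pose (-1.0233, 2.8589, 2.0472)
step 3: θ'=0.0472 (R=0.7500) → pose (-1.6544, 1.7658, 0.0472)
step 4: θ'=0.0472 (straight) → pose (-2.4036, 1.7304, 0.0472)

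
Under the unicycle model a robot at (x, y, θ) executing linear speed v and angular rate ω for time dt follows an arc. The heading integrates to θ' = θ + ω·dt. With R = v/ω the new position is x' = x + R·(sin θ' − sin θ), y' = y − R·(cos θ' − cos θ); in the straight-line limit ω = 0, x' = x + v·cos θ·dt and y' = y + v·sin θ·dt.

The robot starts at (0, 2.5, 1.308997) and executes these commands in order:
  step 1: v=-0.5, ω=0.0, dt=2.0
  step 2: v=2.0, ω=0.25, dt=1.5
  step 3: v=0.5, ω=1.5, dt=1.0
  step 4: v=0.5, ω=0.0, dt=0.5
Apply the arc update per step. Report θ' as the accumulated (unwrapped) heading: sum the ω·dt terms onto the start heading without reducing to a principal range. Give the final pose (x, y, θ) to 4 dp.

(-0.6325, 4.7931, 3.1840)

step 1: θ'=1.3090 (straight) → pose (-0.2588, 1.5341, 1.3090)
step 2: θ'=1.6840 (R=8.0000) → pose (-0.0374, 4.5083, 1.6840)
step 3: θ'=3.1840 (R=0.3333) → pose (-0.3828, 4.8037, 3.1840)
step 4: θ'=3.1840 (straight) → pose (-0.6325, 4.7931, 3.1840)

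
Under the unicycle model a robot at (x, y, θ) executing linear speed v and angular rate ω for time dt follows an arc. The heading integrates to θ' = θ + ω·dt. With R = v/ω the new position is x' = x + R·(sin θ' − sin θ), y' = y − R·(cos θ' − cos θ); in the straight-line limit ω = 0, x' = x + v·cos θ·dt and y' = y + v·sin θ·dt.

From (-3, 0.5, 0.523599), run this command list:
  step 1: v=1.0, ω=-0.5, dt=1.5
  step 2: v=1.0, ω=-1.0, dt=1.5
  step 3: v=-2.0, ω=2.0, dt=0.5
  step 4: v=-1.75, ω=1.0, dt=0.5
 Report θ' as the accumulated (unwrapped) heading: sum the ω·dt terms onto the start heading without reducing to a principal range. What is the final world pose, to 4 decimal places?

(-1.8808, 0.8871, -0.2264)

step 1: θ'=-0.2264 (R=-2.0000) → pose (-1.5511, 0.7169, -0.2264)
step 2: θ'=-1.7264 (R=-1.0000) → pose (-0.7876, -0.4125, -1.7264)
step 3: θ'=-0.7264 (R=-1.0000) → pose (-1.1113, 0.4900, -0.7264)
step 4: θ'=-0.2264 (R=-1.7500) → pose (-1.8808, 0.8871, -0.2264)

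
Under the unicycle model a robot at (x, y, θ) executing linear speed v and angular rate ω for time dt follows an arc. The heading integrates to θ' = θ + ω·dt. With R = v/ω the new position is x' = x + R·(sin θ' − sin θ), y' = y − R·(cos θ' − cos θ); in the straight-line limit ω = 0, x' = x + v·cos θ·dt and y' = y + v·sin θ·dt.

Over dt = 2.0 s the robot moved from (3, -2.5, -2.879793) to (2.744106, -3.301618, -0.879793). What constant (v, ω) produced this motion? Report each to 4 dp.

v = 0.5000, ω = 1.0000

Δθ = -0.879793 − -2.879793 = 2.000000
ω = Δθ/dt = 2.000000/2.0 = 1.0000
R = −Δy/(cos θ' − cos θ) = 0.5000
v = R·ω = 0.5000·1.0000 = 0.5000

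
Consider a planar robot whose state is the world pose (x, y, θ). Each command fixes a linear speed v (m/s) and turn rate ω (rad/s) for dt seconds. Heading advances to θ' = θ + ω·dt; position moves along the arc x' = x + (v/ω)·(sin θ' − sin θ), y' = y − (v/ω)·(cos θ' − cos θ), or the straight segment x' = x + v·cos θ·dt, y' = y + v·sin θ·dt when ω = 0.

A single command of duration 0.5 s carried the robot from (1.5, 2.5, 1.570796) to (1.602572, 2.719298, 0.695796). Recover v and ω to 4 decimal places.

v = 0.5000, ω = -1.7500

Δθ = 0.695796 − 1.570796 = -0.875000
ω = Δθ/dt = -0.875000/0.5 = -1.7500
R = −Δy/(cos θ' − cos θ) = -0.2857
v = R·ω = -0.2857·-1.7500 = 0.5000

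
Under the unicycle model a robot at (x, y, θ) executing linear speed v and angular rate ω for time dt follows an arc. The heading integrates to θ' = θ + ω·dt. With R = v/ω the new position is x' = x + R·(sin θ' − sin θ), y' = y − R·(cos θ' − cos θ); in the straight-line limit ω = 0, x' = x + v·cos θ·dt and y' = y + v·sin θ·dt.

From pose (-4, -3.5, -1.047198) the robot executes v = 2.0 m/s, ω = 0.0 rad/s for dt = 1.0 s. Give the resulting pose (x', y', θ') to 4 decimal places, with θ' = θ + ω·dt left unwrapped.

θ' = -1.0472 + 0.0·1.0 = -1.0472
ω = 0 → straight: x' = -4 + 2.0·cos(-1.0472)·1.0 = -3.0000
y' = -3.5 + 2.0·sin(-1.0472)·1.0 = -5.2321

(-3.0000, -5.2321, -1.0472)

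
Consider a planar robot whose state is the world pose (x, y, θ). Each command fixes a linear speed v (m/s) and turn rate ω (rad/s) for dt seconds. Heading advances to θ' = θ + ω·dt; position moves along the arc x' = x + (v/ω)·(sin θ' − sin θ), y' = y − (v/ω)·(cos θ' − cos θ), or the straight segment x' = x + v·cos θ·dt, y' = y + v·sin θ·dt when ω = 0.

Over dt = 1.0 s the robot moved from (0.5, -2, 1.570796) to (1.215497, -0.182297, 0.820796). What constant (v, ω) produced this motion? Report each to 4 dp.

v = 2.0000, ω = -0.7500

Δθ = 0.820796 − 1.570796 = -0.750000
ω = Δθ/dt = -0.750000/1.0 = -0.7500
R = −Δy/(cos θ' − cos θ) = -2.6667
v = R·ω = -2.6667·-0.7500 = 2.0000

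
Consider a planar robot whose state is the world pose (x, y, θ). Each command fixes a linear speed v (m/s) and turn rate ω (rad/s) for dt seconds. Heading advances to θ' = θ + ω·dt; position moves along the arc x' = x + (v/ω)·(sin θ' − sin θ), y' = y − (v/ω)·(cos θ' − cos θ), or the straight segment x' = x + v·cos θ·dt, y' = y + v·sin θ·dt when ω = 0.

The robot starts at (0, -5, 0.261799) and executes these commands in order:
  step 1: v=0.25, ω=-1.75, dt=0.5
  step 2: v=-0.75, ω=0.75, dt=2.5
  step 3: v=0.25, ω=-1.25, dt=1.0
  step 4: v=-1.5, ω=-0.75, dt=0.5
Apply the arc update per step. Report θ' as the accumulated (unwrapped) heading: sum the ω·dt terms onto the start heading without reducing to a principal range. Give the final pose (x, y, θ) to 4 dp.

step 1: θ'=-0.6132 (R=-0.1429) → pose (0.1192, -5.0212, -0.6132)
step 2: θ'=1.2618 (R=-1.0000) → pose (-1.4089, -5.5349, 1.2618)
step 3: θ'=0.0118 (R=-0.2000) → pose (-1.2208, -5.3957, 0.0118)
step 4: θ'=-0.3632 (R=2.0000) → pose (-1.9549, -5.2654, -0.3632)

(-1.9549, -5.2654, -0.3632)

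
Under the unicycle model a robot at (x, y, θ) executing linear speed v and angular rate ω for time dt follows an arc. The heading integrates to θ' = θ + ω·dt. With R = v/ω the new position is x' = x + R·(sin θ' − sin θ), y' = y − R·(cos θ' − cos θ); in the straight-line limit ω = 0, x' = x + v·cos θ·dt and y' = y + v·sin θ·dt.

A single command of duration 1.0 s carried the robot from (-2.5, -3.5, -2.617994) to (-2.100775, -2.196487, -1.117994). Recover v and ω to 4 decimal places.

Δθ = -1.117994 − -2.617994 = 1.500000
ω = Δθ/dt = 1.500000/1.0 = 1.5000
R = −Δy/(cos θ' − cos θ) = -1.0000
v = R·ω = -1.0000·1.5000 = -1.5000

v = -1.5000, ω = 1.5000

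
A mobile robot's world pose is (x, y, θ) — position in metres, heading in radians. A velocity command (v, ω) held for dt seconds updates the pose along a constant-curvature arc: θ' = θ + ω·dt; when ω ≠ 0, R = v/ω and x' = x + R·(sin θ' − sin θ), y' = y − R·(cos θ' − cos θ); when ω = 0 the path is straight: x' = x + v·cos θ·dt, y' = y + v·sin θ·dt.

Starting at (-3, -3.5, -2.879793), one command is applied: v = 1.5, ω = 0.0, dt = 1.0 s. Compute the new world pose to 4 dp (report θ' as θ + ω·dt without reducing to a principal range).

θ' = -2.8798 + 0.0·1.0 = -2.8798
ω = 0 → straight: x' = -3 + 1.5·cos(-2.8798)·1.0 = -4.4489
y' = -3.5 + 1.5·sin(-2.8798)·1.0 = -3.8882

(-4.4489, -3.8882, -2.8798)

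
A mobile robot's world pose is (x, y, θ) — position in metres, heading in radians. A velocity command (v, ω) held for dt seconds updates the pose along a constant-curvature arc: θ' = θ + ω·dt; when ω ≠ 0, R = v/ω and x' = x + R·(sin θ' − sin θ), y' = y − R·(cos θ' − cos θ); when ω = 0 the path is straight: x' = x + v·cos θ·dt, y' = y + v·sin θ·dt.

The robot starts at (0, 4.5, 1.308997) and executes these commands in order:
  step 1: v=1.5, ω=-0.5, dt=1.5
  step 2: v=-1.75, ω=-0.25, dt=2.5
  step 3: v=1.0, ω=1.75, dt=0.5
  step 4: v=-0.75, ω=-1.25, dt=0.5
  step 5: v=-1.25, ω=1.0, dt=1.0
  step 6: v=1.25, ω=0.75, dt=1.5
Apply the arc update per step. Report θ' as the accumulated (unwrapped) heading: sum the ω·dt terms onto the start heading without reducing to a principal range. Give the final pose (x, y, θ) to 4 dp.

(-3.9802, 6.2096, 2.3090)

step 1: θ'=0.5590 (R=-3.0000) → pose (1.3068, 6.2669, 0.5590)
step 2: θ'=-0.0660 (R=7.0000) → pose (-2.8673, 5.2167, -0.0660)
step 3: θ'=0.8090 (R=0.5714) → pose (-2.4161, 5.3924, 0.8090)
step 4: θ'=0.1840 (R=0.6000) → pose (-2.7405, 5.2167, 0.1840)
step 5: θ'=1.1840 (R=-1.2500) → pose (-3.6694, 4.4593, 1.1840)
step 6: θ'=2.3090 (R=1.6667) → pose (-3.9802, 6.2096, 2.3090)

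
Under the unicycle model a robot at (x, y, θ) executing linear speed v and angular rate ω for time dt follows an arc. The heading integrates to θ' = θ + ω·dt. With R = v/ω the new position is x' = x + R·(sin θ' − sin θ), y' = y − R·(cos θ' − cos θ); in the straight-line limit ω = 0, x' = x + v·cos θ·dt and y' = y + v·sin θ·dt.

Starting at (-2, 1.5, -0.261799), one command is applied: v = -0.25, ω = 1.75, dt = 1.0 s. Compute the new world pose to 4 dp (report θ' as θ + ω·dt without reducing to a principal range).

θ' = -0.2618 + 1.75·1.0 = 1.4882
R = v/ω = -0.25/1.75 = -0.1429
x' = -2 + -0.1429·(sin 1.4882 − sin -0.2618) = -2.1793
y' = 1.5 − -0.1429·(cos 1.4882 − cos -0.2618) = 1.3738

(-2.1793, 1.3738, 1.4882)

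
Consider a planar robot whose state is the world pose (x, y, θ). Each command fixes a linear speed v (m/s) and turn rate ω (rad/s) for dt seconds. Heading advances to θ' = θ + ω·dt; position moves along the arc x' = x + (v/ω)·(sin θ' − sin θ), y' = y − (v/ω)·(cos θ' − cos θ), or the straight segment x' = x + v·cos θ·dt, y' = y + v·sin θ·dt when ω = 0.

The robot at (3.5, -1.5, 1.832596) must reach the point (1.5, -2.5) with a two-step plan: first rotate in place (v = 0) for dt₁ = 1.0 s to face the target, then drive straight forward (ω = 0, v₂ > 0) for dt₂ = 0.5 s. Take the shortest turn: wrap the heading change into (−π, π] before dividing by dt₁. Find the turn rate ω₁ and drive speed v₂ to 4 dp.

ω₁ = 1.7726, v₂ = 4.4721

heading to target = atan2(-2.5−-1.5, 1.5−3.5) = -2.6779
Δθ = wrap(-2.6779 − 1.8326) = 1.7726; ω₁ = Δθ/dt₁ = 1.7726
distance = √((1.5−3.5)² + (-2.5−-1.5)²) = 2.2361; v₂ = distance/dt₂ = 4.4721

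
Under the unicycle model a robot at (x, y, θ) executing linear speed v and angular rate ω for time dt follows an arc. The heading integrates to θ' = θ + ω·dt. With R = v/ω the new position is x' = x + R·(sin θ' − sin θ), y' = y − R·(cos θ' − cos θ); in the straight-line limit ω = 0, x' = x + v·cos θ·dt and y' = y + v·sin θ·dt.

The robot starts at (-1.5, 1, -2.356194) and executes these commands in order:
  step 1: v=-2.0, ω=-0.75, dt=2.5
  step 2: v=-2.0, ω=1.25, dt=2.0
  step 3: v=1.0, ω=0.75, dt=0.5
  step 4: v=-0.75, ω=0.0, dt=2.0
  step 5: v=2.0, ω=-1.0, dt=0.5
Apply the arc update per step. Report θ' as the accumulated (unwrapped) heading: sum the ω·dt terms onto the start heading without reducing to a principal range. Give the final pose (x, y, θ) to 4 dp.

step 1: θ'=-4.2312 (R=2.6667) → pose (2.7495, 0.3486, -4.2312)
step 2: θ'=-1.7312 (R=-1.6000) → pose (5.7472, 0.8336, -1.7312)
step 3: θ'=-1.3562 (R=1.3333) → pose (5.7607, 0.3367, -1.3562)
step 4: θ'=-1.3562 (straight) → pose (5.4413, 1.8023, -1.3562)
step 5: θ'=-1.8562 (R=-2.0000) → pose (5.4062, 0.8133, -1.8562)

(5.4062, 0.8133, -1.8562)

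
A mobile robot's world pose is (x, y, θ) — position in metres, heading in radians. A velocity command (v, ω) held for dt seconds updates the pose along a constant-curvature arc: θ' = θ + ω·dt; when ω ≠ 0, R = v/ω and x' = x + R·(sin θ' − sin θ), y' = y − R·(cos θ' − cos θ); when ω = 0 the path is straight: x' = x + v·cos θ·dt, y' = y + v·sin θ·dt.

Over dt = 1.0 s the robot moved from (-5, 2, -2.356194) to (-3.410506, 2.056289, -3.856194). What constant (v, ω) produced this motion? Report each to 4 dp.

v = -1.7500, ω = -1.5000

Δθ = -3.856194 − -2.356194 = -1.500000
ω = Δθ/dt = -1.500000/1.0 = -1.5000
R = Δx/(sin θ' − sin θ) = 1.1667
v = R·ω = 1.1667·-1.5000 = -1.7500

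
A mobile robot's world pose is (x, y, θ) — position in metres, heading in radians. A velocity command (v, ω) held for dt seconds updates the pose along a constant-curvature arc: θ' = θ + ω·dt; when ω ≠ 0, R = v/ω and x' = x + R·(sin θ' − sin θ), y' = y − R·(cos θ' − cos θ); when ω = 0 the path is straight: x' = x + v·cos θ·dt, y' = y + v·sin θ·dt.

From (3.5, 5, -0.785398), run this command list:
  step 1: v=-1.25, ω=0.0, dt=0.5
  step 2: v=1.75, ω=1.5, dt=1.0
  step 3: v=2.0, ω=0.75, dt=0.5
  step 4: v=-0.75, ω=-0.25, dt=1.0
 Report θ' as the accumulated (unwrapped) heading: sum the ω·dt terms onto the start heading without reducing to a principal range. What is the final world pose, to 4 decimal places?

(4.8377, 5.5509, 0.8396)

step 1: θ'=-0.7854 (straight) → pose (3.0581, 5.4419, -0.7854)
step 2: θ'=0.7146 (R=1.1667) → pose (4.6476, 5.3857, 0.7146)
step 3: θ'=1.0896 (R=2.6667) → pose (5.2639, 6.1657, 1.0896)
step 4: θ'=0.8396 (R=3.0000) → pose (4.8377, 5.5509, 0.8396)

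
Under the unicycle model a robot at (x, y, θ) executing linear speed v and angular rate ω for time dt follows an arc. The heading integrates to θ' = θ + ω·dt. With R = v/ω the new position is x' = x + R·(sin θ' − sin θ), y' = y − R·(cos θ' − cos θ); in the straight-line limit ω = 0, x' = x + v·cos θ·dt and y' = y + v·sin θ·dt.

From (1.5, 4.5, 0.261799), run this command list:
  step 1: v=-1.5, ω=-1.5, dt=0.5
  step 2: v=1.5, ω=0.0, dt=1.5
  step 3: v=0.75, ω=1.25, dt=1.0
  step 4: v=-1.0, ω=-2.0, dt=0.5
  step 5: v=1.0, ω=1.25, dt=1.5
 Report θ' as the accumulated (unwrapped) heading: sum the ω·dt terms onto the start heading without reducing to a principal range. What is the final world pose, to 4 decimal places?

(3.9788, 4.3293, 1.6368)

step 1: θ'=-0.4882 (R=1.0000) → pose (0.7721, 4.5827, -0.4882)
step 2: θ'=-0.4882 (straight) → pose (2.7593, 3.5274, -0.4882)
step 3: θ'=0.7618 (R=0.6000) → pose (3.4549, 3.6232, 0.7618)
step 4: θ'=-0.2382 (R=0.5000) → pose (2.9918, 3.4991, -0.2382)
step 5: θ'=1.6368 (R=0.8000) → pose (3.9788, 4.3293, 1.6368)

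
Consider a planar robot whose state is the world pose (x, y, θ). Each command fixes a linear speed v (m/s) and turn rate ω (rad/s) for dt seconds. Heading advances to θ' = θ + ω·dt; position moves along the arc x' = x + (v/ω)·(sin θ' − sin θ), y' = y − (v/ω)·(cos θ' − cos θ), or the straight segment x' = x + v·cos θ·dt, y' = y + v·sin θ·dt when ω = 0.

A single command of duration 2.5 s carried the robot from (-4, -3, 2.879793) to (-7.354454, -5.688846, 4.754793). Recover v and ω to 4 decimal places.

Δθ = 4.754793 − 2.879793 = 1.875000
ω = Δθ/dt = 1.875000/2.5 = 0.7500
R = Δx/(sin θ' − sin θ) = 2.6667
v = R·ω = 2.6667·0.7500 = 2.0000

v = 2.0000, ω = 0.7500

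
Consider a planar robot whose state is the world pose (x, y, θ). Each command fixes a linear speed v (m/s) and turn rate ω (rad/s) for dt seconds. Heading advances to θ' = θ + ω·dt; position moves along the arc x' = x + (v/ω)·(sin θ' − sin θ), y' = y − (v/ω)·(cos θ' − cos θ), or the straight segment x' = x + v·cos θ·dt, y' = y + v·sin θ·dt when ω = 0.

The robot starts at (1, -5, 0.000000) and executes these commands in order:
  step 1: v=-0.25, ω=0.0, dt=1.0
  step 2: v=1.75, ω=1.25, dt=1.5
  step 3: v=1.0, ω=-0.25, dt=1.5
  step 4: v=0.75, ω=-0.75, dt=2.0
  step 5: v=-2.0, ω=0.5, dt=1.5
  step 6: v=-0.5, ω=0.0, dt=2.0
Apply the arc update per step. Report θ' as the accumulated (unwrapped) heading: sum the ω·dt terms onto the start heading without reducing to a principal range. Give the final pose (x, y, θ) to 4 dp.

(-0.5487, -2.5252, 0.7500)

step 1: θ'=0.0000 (straight) → pose (0.7500, -5.0000, 0.0000)
step 2: θ'=1.8750 (R=1.4000) → pose (2.0857, -3.1807, 1.8750)
step 3: θ'=1.5000 (R=-4.0000) → pose (1.9121, -1.6996, 1.5000)
step 4: θ'=0.0000 (R=-1.0000) → pose (2.9096, -0.7703, 0.0000)
step 5: θ'=0.7500 (R=-4.0000) → pose (0.1830, -1.8436, 0.7500)
step 6: θ'=0.7500 (straight) → pose (-0.5487, -2.5252, 0.7500)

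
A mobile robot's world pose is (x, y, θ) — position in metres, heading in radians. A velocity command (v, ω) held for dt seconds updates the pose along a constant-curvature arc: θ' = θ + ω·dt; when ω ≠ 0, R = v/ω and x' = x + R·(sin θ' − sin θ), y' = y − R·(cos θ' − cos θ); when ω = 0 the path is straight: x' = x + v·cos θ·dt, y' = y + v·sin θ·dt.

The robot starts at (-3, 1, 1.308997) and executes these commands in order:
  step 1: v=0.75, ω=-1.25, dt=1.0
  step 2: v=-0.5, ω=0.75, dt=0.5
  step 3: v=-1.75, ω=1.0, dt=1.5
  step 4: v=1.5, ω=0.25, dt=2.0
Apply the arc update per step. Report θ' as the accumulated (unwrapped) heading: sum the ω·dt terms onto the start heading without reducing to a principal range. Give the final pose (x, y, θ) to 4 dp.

step 1: θ'=0.0590 (R=-0.6000) → pose (-2.4558, 1.4437, 0.0590)
step 2: θ'=0.4340 (R=-0.6667) → pose (-2.6968, 1.3830, 0.4340)
step 3: θ'=1.9340 (R=-1.7500) → pose (-3.5968, -0.8265, 1.9340)
step 4: θ'=2.4340 (R=6.0000) → pose (-5.3053, 1.6015, 2.4340)

(-5.3053, 1.6015, 2.4340)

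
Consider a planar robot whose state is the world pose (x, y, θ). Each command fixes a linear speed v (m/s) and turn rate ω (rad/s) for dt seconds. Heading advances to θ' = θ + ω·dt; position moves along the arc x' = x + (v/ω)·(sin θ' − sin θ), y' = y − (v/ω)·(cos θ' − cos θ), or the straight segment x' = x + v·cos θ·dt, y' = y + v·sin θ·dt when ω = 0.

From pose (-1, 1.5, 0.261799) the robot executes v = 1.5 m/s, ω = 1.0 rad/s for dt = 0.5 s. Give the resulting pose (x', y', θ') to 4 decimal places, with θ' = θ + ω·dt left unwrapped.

(-0.3529, 1.8635, 0.7618)

θ' = 0.2618 + 1.0·0.5 = 0.7618
R = v/ω = 1.5/1.0 = 1.5000
x' = -1 + 1.5000·(sin 0.7618 − sin 0.2618) = -0.3529
y' = 1.5 − 1.5000·(cos 0.7618 − cos 0.2618) = 1.8635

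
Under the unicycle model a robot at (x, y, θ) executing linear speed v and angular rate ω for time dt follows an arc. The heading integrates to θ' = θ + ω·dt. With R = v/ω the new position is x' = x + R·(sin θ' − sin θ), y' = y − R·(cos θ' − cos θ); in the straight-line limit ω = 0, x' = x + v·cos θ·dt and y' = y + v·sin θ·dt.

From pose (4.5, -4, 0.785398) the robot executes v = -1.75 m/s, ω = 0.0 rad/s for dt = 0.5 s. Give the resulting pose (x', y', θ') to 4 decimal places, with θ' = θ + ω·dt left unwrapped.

(3.8813, -4.6187, 0.7854)

θ' = 0.7854 + 0.0·0.5 = 0.7854
ω = 0 → straight: x' = 4.5 + -1.75·cos(0.7854)·0.5 = 3.8813
y' = -4 + -1.75·sin(0.7854)·0.5 = -4.6187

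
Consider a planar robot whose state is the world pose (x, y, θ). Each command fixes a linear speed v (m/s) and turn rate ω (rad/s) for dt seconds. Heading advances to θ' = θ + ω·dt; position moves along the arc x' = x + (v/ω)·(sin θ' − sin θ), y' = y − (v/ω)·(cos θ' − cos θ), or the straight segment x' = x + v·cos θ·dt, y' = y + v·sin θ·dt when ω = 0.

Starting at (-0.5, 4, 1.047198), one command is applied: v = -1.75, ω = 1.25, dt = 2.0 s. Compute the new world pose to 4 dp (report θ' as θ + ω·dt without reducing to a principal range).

(1.2648, 2.0136, 3.5472)

θ' = 1.0472 + 1.25·2.0 = 3.5472
R = v/ω = -1.75/1.25 = -1.4000
x' = -0.5 + -1.4000·(sin 3.5472 − sin 1.0472) = 1.2648
y' = 4 − -1.4000·(cos 3.5472 − cos 1.0472) = 2.0136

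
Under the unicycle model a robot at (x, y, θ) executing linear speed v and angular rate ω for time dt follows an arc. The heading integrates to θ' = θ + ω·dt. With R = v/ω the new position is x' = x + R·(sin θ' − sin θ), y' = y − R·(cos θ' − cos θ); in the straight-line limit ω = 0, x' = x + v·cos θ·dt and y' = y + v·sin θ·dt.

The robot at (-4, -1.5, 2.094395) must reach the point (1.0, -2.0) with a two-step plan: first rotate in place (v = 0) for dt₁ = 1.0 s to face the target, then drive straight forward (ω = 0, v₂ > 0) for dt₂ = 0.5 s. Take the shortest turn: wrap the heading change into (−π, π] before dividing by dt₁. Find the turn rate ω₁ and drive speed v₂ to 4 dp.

heading to target = atan2(-2−-1.5, 1−-4) = -0.0997
Δθ = wrap(-0.0997 − 2.0944) = -2.1941; ω₁ = Δθ/dt₁ = -2.1941
distance = √((1−-4)² + (-2−-1.5)²) = 5.0249; v₂ = distance/dt₂ = 10.0499

ω₁ = -2.1941, v₂ = 10.0499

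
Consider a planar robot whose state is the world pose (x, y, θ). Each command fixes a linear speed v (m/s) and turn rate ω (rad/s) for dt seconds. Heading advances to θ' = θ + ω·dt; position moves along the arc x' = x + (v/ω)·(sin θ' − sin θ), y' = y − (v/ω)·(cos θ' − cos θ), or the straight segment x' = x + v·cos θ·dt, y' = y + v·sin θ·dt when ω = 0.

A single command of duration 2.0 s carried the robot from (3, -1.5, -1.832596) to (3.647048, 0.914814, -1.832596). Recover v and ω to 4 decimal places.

Δθ = -1.832596 − -1.832596 = 0.000000
ω = Δθ/dt = 0.000000/2.0 = 0.0000
ω = 0 → v = (Δx·cos θ + Δy·sin θ)/dt = -1.2500

v = -1.2500, ω = 0.0000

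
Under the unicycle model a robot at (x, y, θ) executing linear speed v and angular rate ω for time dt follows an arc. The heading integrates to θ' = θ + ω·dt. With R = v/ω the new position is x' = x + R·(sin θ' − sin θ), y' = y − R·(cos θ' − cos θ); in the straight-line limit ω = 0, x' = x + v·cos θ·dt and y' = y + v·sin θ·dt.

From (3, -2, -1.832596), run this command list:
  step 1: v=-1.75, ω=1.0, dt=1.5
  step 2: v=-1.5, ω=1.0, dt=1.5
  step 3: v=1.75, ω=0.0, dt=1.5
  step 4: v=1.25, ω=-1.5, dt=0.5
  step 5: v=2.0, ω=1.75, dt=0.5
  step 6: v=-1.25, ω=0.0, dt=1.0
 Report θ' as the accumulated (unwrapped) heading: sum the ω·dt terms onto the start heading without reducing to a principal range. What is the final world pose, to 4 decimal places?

(1.7627, 1.6558, 1.2924)

step 1: θ'=-0.3326 (R=-1.7500) → pose (1.8810, 0.1070, -0.3326)
step 2: θ'=1.1674 (R=-1.5000) → pose (0.0117, -0.7220, 1.1674)
step 3: θ'=1.1674 (straight) → pose (1.0421, 1.6923, 1.1674)
step 4: θ'=0.4174 (R=-0.8333) → pose (1.4707, 2.1270, 0.4174)
step 5: θ'=1.2924 (R=1.1429) → pose (2.1062, 2.8577, 1.2924)
step 6: θ'=1.2924 (straight) → pose (1.7627, 1.6558, 1.2924)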